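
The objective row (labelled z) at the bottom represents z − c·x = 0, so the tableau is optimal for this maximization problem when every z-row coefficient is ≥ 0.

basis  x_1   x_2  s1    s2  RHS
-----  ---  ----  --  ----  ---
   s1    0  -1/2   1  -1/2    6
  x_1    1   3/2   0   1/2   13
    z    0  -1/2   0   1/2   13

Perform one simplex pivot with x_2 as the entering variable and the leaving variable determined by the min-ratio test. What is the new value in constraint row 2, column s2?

1/3

Ratio test on column x_2 — row 1: entry -1/2 ≤ 0; row 2: 13/(3/2) = 26/3. Minimum is 26/3 at row 2 (x_1 leaves); pivot element 3/2.
Divide row 2 by 3/2; eliminate column x_2 from the other rows.
In the new row 2, the s2 entry is the old entry divided by the pivot: (1/2)/(3/2) = 1/3.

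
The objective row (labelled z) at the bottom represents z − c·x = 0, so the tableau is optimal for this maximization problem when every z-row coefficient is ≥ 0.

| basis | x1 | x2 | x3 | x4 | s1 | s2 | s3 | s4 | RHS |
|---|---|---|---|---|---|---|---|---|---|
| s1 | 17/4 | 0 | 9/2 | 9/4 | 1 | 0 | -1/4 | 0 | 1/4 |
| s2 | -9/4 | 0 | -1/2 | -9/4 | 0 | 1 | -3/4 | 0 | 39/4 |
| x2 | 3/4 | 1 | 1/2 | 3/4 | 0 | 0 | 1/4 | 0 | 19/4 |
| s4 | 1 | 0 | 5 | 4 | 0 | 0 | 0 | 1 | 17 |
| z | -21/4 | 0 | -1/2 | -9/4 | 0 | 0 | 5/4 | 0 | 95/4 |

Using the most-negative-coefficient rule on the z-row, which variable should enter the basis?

Negative z-row entries: x1: -21/4, x3: -1/2, x4: -9/4.
The most negative is -21/4 in column x1, so x1 enters.

x1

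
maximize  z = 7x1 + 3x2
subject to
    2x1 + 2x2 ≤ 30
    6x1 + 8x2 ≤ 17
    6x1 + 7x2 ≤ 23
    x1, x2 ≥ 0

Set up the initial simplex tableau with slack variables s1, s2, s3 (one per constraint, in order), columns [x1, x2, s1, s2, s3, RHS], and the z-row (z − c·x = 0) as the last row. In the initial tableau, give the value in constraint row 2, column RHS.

The RHS of constraint 2 is b_2 = 17.

17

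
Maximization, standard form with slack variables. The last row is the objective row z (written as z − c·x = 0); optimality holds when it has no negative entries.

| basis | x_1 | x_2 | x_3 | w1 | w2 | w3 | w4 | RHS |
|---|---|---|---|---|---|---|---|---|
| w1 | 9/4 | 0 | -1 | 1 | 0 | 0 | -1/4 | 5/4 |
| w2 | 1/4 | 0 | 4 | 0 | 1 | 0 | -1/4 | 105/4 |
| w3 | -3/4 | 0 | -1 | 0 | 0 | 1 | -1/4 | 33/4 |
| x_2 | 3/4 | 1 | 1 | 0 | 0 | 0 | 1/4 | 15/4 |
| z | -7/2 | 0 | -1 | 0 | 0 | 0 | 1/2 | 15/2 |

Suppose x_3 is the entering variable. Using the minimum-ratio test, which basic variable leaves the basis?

x_2

Column x_3 entries and ratios — w1: -1 ≤ 0, skip; w2: (105/4)/4 = 105/16; w3: -1 ≤ 0, skip; x_2: (15/4)/1 = 15/4.
Smallest ratio is 15/4 in the row of x_2, so x_2 leaves.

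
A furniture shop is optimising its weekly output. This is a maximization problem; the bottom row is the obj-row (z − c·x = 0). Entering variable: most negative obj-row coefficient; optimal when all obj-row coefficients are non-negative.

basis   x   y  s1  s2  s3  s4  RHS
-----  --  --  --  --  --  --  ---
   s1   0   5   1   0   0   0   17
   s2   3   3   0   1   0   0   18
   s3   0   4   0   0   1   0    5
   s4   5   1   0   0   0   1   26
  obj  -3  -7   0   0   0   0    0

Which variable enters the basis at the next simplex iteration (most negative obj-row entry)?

Negative obj-row entries: x: -3, y: -7.
The most negative is -7 in column y, so y enters.

y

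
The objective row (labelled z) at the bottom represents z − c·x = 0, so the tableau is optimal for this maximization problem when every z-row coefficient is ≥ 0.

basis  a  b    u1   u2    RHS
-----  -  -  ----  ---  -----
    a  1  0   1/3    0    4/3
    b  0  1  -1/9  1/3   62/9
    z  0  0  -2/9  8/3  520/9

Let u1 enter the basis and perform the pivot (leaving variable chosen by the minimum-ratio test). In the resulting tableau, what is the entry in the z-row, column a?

2/3

Ratio test on column u1 — row 1: (4/3)/(1/3) = 4; row 2: entry -1/9 ≤ 0. Minimum is 4 at row 1 (a leaves); pivot element 1/3.
Divide row 1 by 1/3; eliminate column u1 from the other rows.
z-row update in column a: 0 − (-2/9)·3 = 2/3.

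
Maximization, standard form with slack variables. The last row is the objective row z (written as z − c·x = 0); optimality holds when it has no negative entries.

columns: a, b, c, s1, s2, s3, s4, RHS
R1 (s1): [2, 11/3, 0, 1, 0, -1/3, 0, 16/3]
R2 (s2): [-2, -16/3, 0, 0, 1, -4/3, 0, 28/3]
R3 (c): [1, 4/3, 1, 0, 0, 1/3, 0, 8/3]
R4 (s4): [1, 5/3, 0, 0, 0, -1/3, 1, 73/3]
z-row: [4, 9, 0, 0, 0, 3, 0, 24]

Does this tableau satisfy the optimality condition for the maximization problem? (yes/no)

yes

Every z-row coefficient is ≥ 0, so the tableau is optimal.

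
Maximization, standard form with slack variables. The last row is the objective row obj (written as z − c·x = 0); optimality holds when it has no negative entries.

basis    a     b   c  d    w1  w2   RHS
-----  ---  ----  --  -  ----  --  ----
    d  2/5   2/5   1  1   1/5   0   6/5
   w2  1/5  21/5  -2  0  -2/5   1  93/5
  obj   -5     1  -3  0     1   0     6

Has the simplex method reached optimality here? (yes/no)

The obj-row has a negative entry -5 in column a, so it is not optimal.

no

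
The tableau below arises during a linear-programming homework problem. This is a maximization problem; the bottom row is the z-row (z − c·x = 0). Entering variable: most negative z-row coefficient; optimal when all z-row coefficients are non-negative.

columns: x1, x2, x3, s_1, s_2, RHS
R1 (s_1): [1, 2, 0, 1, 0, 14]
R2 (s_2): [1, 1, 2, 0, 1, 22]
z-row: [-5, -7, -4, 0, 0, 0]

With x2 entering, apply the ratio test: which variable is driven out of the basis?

Column x2 entries and ratios — s_1: 14/2 = 7; s_2: 22/1 = 22.
Smallest ratio is 7 in the row of s_1, so s_1 leaves.

s_1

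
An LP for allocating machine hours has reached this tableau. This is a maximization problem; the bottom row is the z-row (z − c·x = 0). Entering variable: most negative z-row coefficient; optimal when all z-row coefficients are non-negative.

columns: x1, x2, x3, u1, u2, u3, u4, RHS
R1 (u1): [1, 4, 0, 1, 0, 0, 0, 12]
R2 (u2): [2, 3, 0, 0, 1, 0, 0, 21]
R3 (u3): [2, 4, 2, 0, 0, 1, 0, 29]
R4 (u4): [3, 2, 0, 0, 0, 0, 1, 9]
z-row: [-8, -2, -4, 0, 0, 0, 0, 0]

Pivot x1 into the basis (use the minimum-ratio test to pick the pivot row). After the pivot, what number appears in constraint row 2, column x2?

5/3

Ratio test on column x1 — row 1: 12/1 = 12; row 2: 21/2 = 21/2; row 3: 29/2 = 29/2; row 4: 9/3 = 3. Minimum is 3 at row 4 (u4 leaves); pivot element 3.
Divide row 4 by 3; eliminate column x1 from the other rows.
Row 2 update in column x2: 3 − 2·(2/3) = 5/3.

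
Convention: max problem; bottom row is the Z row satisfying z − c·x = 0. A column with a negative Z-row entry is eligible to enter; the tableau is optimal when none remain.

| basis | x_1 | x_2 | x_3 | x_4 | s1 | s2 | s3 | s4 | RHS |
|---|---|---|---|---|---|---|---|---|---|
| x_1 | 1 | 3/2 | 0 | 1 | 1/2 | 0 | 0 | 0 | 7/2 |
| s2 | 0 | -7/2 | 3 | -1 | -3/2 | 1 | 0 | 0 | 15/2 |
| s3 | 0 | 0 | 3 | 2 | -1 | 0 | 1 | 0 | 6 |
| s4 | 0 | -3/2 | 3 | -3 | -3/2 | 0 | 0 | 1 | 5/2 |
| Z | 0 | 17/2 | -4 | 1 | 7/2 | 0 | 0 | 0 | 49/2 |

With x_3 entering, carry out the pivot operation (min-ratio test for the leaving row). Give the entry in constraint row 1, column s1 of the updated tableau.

1/2

Ratio test on column x_3 — row 1: entry 0 ≤ 0; row 2: (15/2)/3 = 5/2; row 3: 6/3 = 2; row 4: (5/2)/3 = 5/6. Minimum is 5/6 at row 4 (s4 leaves); pivot element 3.
Divide row 4 by 3; eliminate column x_3 from the other rows.
Row 1 update in column s1: 1/2 − 0·(-1/2) = 1/2.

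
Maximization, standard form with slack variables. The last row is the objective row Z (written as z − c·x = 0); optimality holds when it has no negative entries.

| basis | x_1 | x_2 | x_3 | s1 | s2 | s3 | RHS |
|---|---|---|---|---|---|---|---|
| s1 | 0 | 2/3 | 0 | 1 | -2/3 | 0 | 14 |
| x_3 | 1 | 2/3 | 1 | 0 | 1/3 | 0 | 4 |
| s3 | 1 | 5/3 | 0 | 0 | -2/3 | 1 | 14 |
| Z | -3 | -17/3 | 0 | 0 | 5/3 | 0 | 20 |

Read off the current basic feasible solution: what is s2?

s2 is not in the basis, so in the current basic feasible solution s2 = 0.

0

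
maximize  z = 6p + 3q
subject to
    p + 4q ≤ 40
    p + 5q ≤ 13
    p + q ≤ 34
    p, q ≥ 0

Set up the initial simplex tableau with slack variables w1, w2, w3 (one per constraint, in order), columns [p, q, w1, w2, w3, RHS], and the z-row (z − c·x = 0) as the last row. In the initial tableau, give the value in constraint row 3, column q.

Constraint 3 has coefficient 1 on q.

1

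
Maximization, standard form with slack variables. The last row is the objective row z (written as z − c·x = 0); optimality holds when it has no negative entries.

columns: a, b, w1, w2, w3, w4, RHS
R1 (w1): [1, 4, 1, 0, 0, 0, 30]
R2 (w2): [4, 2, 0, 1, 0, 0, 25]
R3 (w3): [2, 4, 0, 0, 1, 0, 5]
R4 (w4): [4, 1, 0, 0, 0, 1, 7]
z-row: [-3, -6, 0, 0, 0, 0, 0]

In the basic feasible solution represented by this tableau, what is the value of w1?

30

w1 is basic (row 1); its value is the RHS of that row, 30.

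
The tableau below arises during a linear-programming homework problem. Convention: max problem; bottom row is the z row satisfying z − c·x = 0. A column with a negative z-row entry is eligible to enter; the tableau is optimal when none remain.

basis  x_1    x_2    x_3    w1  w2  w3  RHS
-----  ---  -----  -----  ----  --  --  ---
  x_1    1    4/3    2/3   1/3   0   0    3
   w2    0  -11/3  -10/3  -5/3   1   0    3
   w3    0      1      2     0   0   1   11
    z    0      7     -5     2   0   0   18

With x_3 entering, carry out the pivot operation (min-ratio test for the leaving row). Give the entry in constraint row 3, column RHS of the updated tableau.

Ratio test on column x_3 — row 1: 3/(2/3) = 9/2; row 2: entry -10/3 ≤ 0; row 3: 11/2 = 11/2. Minimum is 9/2 at row 1 (x_1 leaves); pivot element 2/3.
Divide row 1 by 2/3; eliminate column x_3 from the other rows.
Row 3 update in column RHS: 11 − 2·(9/2) = 2.

2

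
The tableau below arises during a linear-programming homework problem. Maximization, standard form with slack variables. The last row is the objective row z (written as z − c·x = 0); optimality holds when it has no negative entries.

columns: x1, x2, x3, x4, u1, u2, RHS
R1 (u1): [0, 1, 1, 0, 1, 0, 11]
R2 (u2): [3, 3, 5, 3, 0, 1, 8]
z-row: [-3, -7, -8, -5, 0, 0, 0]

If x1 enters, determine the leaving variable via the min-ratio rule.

Column x1 entries and ratios — u1: 0 ≤ 0, skip; u2: 8/3 = 8/3.
Smallest ratio is 8/3 in the row of u2, so u2 leaves.

u2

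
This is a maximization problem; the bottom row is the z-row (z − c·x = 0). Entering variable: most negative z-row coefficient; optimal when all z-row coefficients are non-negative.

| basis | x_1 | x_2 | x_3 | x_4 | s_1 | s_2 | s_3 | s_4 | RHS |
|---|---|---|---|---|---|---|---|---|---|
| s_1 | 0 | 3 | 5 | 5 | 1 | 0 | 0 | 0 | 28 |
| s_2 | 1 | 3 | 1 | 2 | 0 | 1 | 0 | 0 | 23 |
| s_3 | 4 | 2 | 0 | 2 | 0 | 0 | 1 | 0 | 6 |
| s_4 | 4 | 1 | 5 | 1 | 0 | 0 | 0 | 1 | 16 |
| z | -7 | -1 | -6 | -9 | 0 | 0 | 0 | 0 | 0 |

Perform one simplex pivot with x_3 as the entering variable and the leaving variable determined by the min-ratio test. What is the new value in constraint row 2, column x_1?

Ratio test on column x_3 — row 1: 28/5 = 28/5; row 2: 23/1 = 23; row 3: entry 0 ≤ 0; row 4: 16/5 = 16/5. Minimum is 16/5 at row 4 (s_4 leaves); pivot element 5.
Divide row 4 by 5; eliminate column x_3 from the other rows.
Row 2 update in column x_1: 1 − 1·(4/5) = 1/5.

1/5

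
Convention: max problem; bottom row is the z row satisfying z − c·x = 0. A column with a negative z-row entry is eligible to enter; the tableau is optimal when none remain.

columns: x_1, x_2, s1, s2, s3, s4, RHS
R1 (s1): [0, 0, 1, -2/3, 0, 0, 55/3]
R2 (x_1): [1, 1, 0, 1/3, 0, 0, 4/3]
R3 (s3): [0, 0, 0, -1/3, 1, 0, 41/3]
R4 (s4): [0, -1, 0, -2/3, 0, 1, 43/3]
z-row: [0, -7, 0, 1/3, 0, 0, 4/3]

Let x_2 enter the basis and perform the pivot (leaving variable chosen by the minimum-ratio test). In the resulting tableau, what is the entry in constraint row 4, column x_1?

1

Ratio test on column x_2 — row 1: entry 0 ≤ 0; row 2: (4/3)/1 = 4/3; row 3: entry 0 ≤ 0; row 4: entry -1 ≤ 0. Minimum is 4/3 at row 2 (x_1 leaves); pivot element 1.
Divide row 2 by 1; eliminate column x_2 from the other rows.
Row 4 update in column x_1: 0 − (-1)·1 = 1.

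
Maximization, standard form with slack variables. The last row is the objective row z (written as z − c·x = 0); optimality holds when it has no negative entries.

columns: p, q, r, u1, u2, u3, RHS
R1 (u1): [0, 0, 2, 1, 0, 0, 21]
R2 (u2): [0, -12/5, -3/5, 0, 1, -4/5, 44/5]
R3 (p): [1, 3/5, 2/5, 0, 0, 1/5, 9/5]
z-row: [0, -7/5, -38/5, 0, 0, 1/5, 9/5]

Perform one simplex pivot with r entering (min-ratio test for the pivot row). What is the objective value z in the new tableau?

Ratio test on column r — row 1: 21/2 = 21/2; row 2: entry -3/5 ≤ 0; row 3: (9/5)/(2/5) = 9/2. Minimum is 9/2 at row 3 (p leaves); pivot element 2/5.
Pivot on row 3; the z-row RHS becomes 9/5 − (-38/5)·(9/2) = 36.

36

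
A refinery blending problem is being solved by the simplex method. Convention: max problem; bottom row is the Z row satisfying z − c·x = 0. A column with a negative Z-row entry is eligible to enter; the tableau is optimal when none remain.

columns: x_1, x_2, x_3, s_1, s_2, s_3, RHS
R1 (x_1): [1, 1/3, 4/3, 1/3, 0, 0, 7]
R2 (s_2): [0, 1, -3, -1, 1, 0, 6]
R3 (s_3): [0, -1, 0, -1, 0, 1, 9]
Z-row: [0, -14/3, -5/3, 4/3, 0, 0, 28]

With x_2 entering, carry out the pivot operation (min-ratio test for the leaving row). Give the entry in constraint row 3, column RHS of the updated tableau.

15

Ratio test on column x_2 — row 1: 7/(1/3) = 21; row 2: 6/1 = 6; row 3: entry -1 ≤ 0. Minimum is 6 at row 2 (s_2 leaves); pivot element 1.
Divide row 2 by 1; eliminate column x_2 from the other rows.
Row 3 update in column RHS: 9 − (-1)·6 = 15.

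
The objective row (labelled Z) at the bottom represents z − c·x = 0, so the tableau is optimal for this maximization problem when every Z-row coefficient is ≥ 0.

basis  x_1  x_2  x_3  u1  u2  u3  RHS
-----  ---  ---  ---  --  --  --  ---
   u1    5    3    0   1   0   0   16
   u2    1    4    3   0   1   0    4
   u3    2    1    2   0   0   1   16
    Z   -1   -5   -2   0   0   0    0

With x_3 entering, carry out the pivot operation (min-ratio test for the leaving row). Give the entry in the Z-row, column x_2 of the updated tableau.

-7/3

Ratio test on column x_3 — row 1: entry 0 ≤ 0; row 2: 4/3 = 4/3; row 3: 16/2 = 8. Minimum is 4/3 at row 2 (u2 leaves); pivot element 3.
Divide row 2 by 3; eliminate column x_3 from the other rows.
Z-row update in column x_2: -5 − (-2)·(4/3) = -7/3.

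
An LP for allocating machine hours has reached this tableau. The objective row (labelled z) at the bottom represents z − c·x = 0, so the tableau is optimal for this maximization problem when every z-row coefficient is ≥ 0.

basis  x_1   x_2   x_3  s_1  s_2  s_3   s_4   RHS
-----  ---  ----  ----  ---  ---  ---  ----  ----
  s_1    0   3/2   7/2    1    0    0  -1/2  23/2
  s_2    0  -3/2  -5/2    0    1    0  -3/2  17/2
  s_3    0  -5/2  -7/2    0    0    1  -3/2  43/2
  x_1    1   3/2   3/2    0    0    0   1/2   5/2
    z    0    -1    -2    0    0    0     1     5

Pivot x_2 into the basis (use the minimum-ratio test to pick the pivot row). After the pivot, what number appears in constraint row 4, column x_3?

1

Ratio test on column x_2 — row 1: (23/2)/(3/2) = 23/3; row 2: entry -3/2 ≤ 0; row 3: entry -5/2 ≤ 0; row 4: (5/2)/(3/2) = 5/3. Minimum is 5/3 at row 4 (x_1 leaves); pivot element 3/2.
Divide row 4 by 3/2; eliminate column x_2 from the other rows.
In the new row 4, the x_3 entry is the old entry divided by the pivot: (3/2)/(3/2) = 1.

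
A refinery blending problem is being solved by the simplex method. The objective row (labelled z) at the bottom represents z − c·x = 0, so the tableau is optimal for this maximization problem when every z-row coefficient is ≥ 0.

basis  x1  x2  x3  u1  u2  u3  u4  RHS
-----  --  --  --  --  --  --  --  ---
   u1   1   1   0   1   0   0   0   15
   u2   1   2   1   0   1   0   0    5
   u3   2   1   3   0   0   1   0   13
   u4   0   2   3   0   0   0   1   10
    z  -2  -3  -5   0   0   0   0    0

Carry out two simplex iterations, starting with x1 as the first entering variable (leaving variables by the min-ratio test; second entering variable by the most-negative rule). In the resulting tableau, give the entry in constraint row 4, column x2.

Ratio test on column x1 — row 1: 15/1 = 15; row 2: 5/1 = 5; row 3: 13/2 = 13/2; row 4: entry 0 ≤ 0. Minimum is 5 at row 2 (u2 leaves); pivot element 1.
Divide row 2 by 1; eliminate column x1 from the other rows.
Second iteration: most negative z-row entry is -3 in column x3, so x3 enters.
Ratio test on column x3 — row 1: entry -1 ≤ 0; row 2: 5/1 = 5; row 3: 3/1 = 3; row 4: 10/3 = 10/3. Minimum is 3 at row 3 (u3 leaves); pivot element 1.
Divide row 3 by 1; eliminate column x3 from the other rows.
After both pivots, the entry at constraint row 4, column x2 is 11.

11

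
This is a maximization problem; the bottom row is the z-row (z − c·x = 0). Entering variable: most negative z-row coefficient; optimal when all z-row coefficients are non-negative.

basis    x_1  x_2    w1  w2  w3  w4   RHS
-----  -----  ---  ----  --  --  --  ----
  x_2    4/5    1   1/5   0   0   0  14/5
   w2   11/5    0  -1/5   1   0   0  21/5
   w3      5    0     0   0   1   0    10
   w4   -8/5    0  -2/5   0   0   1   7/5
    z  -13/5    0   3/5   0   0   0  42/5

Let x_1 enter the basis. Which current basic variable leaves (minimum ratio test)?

w2

Column x_1 entries and ratios — x_2: (14/5)/(4/5) = 7/2; w2: (21/5)/(11/5) = 21/11; w3: 10/5 = 2; w4: -8/5 ≤ 0, skip.
Smallest ratio is 21/11 in the row of w2, so w2 leaves.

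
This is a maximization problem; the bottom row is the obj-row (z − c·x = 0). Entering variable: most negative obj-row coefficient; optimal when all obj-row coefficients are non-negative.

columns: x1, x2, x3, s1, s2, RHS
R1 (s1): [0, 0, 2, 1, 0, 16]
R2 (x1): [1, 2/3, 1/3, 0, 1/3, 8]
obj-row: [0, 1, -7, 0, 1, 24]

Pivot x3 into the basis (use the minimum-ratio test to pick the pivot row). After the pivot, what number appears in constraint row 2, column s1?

-1/6

Ratio test on column x3 — row 1: 16/2 = 8; row 2: 8/(1/3) = 24. Minimum is 8 at row 1 (s1 leaves); pivot element 2.
Divide row 1 by 2; eliminate column x3 from the other rows.
Row 2 update in column s1: 0 − (1/3)·(1/2) = -1/6.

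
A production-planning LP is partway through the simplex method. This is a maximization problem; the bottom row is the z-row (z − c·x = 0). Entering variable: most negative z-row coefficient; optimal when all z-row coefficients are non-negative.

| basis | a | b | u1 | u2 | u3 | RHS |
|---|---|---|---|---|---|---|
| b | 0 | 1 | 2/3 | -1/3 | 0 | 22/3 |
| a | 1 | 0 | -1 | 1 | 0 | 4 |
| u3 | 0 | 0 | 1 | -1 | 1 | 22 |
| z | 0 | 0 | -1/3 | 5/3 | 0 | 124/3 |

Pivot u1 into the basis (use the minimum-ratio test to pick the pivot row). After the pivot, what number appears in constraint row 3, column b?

-3/2

Ratio test on column u1 — row 1: (22/3)/(2/3) = 11; row 2: entry -1 ≤ 0; row 3: 22/1 = 22. Minimum is 11 at row 1 (b leaves); pivot element 2/3.
Divide row 1 by 2/3; eliminate column u1 from the other rows.
Row 3 update in column b: 0 − 1·(3/2) = -3/2.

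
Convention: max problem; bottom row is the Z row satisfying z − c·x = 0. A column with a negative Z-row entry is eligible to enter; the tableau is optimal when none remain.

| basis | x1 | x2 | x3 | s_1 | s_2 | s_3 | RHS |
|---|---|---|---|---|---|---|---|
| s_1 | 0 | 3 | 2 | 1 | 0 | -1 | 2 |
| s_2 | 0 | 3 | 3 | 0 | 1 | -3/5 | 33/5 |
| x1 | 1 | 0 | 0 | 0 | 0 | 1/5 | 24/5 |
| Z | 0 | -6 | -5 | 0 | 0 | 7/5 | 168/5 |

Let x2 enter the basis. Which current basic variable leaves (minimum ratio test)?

Column x2 entries and ratios — s_1: 2/3 = 2/3; s_2: (33/5)/3 = 11/5; x1: 0 ≤ 0, skip.
Smallest ratio is 2/3 in the row of s_1, so s_1 leaves.

s_1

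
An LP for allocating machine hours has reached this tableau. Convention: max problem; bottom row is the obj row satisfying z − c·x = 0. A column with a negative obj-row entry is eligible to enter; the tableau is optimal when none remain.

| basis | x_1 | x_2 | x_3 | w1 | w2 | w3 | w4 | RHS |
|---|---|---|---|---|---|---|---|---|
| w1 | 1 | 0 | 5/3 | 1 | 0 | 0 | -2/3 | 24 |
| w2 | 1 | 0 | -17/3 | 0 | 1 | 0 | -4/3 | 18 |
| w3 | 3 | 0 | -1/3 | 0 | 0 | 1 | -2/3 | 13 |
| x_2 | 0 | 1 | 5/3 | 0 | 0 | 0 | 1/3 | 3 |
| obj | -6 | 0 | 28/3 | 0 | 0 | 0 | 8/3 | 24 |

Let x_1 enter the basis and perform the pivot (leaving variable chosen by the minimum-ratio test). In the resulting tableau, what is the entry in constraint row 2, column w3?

Ratio test on column x_1 — row 1: 24/1 = 24; row 2: 18/1 = 18; row 3: 13/3 = 13/3; row 4: entry 0 ≤ 0. Minimum is 13/3 at row 3 (w3 leaves); pivot element 3.
Divide row 3 by 3; eliminate column x_1 from the other rows.
Row 2 update in column w3: 0 − 1·(1/3) = -1/3.

-1/3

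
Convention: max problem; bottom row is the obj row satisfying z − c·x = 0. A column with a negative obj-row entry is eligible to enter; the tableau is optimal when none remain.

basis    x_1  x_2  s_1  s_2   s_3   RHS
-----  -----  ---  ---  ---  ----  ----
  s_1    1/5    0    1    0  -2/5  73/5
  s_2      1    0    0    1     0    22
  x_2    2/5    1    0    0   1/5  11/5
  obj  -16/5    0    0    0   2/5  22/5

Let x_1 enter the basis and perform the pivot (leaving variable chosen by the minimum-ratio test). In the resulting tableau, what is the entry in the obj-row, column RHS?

22

Ratio test on column x_1 — row 1: (73/5)/(1/5) = 73; row 2: 22/1 = 22; row 3: (11/5)/(2/5) = 11/2. Minimum is 11/2 at row 3 (x_2 leaves); pivot element 2/5.
Divide row 3 by 2/5; eliminate column x_1 from the other rows.
obj-row update in column RHS: 22/5 − (-16/5)·(11/2) = 22.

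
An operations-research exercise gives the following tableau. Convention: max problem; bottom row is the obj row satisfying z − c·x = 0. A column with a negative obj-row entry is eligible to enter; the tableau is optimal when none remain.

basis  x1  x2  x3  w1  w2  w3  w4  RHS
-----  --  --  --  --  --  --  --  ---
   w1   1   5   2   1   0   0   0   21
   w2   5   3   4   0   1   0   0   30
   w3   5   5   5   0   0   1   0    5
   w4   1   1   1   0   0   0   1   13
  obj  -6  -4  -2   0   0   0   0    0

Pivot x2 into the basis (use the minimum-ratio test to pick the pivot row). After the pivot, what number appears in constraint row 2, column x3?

Ratio test on column x2 — row 1: 21/5 = 21/5; row 2: 30/3 = 10; row 3: 5/5 = 1; row 4: 13/1 = 13. Minimum is 1 at row 3 (w3 leaves); pivot element 5.
Divide row 3 by 5; eliminate column x2 from the other rows.
Row 2 update in column x3: 4 − 3·1 = 1.

1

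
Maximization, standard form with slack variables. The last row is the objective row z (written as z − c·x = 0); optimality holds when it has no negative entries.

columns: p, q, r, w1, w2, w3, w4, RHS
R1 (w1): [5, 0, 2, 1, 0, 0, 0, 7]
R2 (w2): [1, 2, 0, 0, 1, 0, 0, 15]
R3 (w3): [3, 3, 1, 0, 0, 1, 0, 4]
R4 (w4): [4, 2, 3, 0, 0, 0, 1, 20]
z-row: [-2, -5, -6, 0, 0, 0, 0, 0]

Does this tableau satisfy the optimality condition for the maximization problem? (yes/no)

no

The z-row has a negative entry -6 in column r, so it is not optimal.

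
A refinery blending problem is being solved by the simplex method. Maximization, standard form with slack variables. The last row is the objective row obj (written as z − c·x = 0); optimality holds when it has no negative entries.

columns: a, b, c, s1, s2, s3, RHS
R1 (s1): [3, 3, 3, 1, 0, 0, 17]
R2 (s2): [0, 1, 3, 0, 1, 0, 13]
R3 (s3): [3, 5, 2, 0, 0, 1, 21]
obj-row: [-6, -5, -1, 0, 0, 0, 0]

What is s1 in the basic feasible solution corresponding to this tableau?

17

s1 is basic (row 1); its value is the RHS of that row, 17.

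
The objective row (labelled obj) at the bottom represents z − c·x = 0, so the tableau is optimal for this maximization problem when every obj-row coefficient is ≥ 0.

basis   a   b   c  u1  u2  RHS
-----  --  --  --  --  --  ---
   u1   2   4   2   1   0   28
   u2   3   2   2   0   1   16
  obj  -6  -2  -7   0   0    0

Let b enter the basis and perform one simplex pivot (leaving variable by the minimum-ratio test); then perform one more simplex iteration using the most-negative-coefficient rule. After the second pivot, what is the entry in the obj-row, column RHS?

26

Ratio test on column b — row 1: 28/4 = 7; row 2: 16/2 = 8. Minimum is 7 at row 1 (u1 leaves); pivot element 4.
Divide row 1 by 4; eliminate column b from the other rows.
Second iteration: most negative obj-row entry is -6 in column c, so c enters.
Ratio test on column c — row 1: 7/(1/2) = 14; row 2: 2/1 = 2. Minimum is 2 at row 2 (u2 leaves); pivot element 1.
Divide row 2 by 1; eliminate column c from the other rows.
After both pivots, the entry at the obj-row, column RHS is 26.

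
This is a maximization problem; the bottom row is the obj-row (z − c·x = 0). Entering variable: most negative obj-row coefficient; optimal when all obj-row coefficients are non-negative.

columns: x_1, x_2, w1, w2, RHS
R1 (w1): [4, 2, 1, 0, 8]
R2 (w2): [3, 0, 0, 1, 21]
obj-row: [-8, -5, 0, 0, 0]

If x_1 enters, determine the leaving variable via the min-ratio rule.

w1

Column x_1 entries and ratios — w1: 8/4 = 2; w2: 21/3 = 7.
Smallest ratio is 2 in the row of w1, so w1 leaves.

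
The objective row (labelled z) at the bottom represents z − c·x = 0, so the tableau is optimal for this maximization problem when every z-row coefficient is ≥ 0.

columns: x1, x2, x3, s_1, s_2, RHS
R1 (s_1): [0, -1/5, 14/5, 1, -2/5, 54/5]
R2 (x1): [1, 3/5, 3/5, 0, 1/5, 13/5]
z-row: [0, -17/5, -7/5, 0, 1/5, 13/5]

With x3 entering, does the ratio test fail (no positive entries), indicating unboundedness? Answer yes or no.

no

Column x3 has positive entries in row(s) 1, 2, so the ratio test bounds it — not unbounded.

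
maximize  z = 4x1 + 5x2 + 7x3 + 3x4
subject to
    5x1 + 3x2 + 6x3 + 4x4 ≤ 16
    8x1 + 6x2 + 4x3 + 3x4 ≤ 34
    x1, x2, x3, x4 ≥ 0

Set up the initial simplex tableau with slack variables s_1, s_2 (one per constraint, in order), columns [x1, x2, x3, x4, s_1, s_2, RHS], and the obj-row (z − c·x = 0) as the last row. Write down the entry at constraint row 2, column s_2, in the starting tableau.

Slack s_2 belongs to constraint 2; its column is the unit vector e_2, so the entry in row 2 is 1.

1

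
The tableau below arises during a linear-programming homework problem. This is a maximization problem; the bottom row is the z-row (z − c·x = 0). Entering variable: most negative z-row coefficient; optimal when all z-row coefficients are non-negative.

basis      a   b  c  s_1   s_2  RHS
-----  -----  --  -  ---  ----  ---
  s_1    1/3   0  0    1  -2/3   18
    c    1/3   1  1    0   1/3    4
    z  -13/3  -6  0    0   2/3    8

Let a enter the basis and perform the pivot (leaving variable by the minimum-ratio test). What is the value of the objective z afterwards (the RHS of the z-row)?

60

Ratio test on column a — row 1: 18/(1/3) = 54; row 2: 4/(1/3) = 12. Minimum is 12 at row 2 (c leaves); pivot element 1/3.
Pivot on row 2; the z-row RHS becomes 8 − (-13/3)·12 = 60.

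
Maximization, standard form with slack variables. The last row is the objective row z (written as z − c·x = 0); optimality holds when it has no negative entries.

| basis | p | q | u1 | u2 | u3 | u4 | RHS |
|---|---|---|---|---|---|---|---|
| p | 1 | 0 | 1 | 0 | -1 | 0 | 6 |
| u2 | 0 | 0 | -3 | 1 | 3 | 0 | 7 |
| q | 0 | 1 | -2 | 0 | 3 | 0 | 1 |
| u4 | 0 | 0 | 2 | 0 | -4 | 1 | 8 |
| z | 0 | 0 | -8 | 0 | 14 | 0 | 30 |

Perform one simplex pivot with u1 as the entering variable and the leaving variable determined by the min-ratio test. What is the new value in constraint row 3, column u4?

1

Ratio test on column u1 — row 1: 6/1 = 6; row 2: entry -3 ≤ 0; row 3: entry -2 ≤ 0; row 4: 8/2 = 4. Minimum is 4 at row 4 (u4 leaves); pivot element 2.
Divide row 4 by 2; eliminate column u1 from the other rows.
Row 3 update in column u4: 0 − (-2)·(1/2) = 1.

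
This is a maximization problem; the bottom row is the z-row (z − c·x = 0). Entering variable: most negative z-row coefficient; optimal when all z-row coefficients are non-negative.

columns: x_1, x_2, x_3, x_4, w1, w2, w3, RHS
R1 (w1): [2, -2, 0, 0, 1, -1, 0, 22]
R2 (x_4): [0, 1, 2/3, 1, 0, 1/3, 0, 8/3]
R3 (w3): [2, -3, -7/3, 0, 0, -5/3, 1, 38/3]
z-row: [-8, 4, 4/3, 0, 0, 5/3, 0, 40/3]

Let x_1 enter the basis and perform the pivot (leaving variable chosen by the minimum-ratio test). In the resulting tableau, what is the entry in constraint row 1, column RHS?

28/3

Ratio test on column x_1 — row 1: 22/2 = 11; row 2: entry 0 ≤ 0; row 3: (38/3)/2 = 19/3. Minimum is 19/3 at row 3 (w3 leaves); pivot element 2.
Divide row 3 by 2; eliminate column x_1 from the other rows.
Row 1 update in column RHS: 22 − 2·(19/3) = 28/3.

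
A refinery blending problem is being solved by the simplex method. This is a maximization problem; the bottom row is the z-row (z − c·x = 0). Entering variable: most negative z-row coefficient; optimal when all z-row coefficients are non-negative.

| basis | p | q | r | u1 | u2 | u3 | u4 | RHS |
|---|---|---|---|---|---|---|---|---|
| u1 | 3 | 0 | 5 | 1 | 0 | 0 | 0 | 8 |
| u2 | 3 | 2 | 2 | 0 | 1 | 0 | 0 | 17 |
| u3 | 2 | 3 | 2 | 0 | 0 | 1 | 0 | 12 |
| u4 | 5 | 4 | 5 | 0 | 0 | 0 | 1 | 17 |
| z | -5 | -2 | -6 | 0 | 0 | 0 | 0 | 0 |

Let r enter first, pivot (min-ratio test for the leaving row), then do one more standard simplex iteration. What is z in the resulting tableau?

141/10

Ratio test on column r — row 1: 8/5 = 8/5; row 2: 17/2 = 17/2; row 3: 12/2 = 6; row 4: 17/5 = 17/5. Minimum is 8/5 at row 1 (u1 leaves); pivot element 5.
Pivot on row 1; the z-row RHS becomes 0 − (-6)·(8/5) = 48/5.
Next entering variable (most negative z-row entry -2): q.
Ratio test on column q — row 1: entry 0 ≤ 0; row 2: (69/5)/2 = 69/10; row 3: (44/5)/3 = 44/15; row 4: 9/4 = 9/4. Minimum is 9/4 at row 4 (u4 leaves); pivot element 4.
After the second pivot the z-row RHS is 48/5 − (-2)·(9/4) = 141/10.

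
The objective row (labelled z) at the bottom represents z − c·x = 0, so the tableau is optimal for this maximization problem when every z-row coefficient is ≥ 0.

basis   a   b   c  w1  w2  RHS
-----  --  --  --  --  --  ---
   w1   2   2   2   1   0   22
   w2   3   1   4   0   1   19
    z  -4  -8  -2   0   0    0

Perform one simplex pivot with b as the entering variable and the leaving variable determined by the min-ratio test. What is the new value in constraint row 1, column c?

Ratio test on column b — row 1: 22/2 = 11; row 2: 19/1 = 19. Minimum is 11 at row 1 (w1 leaves); pivot element 2.
Divide row 1 by 2; eliminate column b from the other rows.
In the new row 1, the c entry is the old entry divided by the pivot: 2/2 = 1.

1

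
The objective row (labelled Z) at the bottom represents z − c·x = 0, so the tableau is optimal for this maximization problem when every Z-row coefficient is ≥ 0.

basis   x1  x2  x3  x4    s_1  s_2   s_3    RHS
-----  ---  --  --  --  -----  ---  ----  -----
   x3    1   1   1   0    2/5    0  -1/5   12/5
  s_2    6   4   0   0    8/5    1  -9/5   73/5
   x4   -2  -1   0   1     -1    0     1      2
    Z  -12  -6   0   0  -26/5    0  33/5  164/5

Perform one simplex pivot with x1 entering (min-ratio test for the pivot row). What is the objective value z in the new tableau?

Ratio test on column x1 — row 1: (12/5)/1 = 12/5; row 2: (73/5)/6 = 73/30; row 3: entry -2 ≤ 0. Minimum is 12/5 at row 1 (x3 leaves); pivot element 1.
Pivot on row 1; the Z-row RHS becomes 164/5 − (-12)·(12/5) = 308/5.

308/5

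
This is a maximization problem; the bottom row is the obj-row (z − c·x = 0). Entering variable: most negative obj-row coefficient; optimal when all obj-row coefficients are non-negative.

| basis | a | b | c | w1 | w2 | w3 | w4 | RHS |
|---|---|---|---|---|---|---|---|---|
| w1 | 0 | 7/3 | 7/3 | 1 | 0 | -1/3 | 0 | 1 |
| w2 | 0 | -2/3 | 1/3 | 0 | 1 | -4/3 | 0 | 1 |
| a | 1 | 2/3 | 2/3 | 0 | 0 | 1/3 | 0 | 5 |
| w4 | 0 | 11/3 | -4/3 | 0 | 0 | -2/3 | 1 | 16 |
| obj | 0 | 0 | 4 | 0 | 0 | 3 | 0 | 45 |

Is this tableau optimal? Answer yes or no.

Every obj-row coefficient is ≥ 0, so the tableau is optimal.

yes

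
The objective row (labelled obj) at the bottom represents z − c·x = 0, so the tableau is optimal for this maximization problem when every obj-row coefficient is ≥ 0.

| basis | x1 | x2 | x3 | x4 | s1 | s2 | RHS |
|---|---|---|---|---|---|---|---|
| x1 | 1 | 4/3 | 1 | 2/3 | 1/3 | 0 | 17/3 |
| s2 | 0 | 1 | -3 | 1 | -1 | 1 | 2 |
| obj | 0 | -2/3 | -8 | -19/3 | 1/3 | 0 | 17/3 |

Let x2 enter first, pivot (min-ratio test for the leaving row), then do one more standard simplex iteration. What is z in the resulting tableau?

13

Ratio test on column x2 — row 1: (17/3)/(4/3) = 17/4; row 2: 2/1 = 2. Minimum is 2 at row 2 (s2 leaves); pivot element 1.
Pivot on row 2; the obj-row RHS becomes 17/3 − (-2/3)·2 = 7.
Next entering variable (most negative obj-row entry -10): x3.
Ratio test on column x3 — row 1: 3/5 = 3/5; row 2: entry -3 ≤ 0. Minimum is 3/5 at row 1 (x1 leaves); pivot element 5.
After the second pivot the obj-row RHS is 7 − (-10)·(3/5) = 13.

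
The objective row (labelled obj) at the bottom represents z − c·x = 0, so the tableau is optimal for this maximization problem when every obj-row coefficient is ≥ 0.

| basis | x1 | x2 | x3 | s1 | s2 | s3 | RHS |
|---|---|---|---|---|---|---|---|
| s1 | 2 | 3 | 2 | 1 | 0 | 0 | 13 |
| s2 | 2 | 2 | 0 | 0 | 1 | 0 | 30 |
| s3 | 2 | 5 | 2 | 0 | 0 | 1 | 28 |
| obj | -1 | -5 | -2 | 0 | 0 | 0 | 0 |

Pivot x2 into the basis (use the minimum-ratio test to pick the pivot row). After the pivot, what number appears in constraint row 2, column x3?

-4/3

Ratio test on column x2 — row 1: 13/3 = 13/3; row 2: 30/2 = 15; row 3: 28/5 = 28/5. Minimum is 13/3 at row 1 (s1 leaves); pivot element 3.
Divide row 1 by 3; eliminate column x2 from the other rows.
Row 2 update in column x3: 0 − 2·(2/3) = -4/3.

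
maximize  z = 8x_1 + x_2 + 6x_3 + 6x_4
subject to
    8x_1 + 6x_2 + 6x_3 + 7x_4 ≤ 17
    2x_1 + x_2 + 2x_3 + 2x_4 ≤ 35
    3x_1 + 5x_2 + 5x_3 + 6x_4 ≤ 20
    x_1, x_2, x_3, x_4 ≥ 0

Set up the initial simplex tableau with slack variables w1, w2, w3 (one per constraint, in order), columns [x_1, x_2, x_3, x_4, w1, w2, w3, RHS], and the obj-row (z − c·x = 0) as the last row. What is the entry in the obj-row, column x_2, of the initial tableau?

-1

The obj-row carries the negated objective coefficients: the x_2 entry is -1.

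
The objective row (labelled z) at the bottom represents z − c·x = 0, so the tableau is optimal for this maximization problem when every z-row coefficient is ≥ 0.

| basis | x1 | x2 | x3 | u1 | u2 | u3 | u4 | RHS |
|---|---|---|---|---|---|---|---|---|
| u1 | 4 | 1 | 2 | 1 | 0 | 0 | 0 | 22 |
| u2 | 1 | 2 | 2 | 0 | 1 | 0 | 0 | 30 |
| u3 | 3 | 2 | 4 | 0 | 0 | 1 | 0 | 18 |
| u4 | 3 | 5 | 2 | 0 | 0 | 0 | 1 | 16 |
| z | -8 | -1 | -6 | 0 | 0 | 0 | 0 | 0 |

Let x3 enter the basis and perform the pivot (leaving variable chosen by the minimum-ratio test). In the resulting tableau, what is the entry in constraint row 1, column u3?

-1/2

Ratio test on column x3 — row 1: 22/2 = 11; row 2: 30/2 = 15; row 3: 18/4 = 9/2; row 4: 16/2 = 8. Minimum is 9/2 at row 3 (u3 leaves); pivot element 4.
Divide row 3 by 4; eliminate column x3 from the other rows.
Row 1 update in column u3: 0 − 2·(1/4) = -1/2.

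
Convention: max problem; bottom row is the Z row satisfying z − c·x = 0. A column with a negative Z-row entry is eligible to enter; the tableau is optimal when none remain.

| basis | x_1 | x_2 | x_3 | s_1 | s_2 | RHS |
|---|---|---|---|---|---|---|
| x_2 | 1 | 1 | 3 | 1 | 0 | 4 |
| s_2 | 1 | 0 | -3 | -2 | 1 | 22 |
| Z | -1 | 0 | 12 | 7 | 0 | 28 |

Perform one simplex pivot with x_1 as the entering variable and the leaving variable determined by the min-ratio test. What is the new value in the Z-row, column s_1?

8

Ratio test on column x_1 — row 1: 4/1 = 4; row 2: 22/1 = 22. Minimum is 4 at row 1 (x_2 leaves); pivot element 1.
Divide row 1 by 1; eliminate column x_1 from the other rows.
Z-row update in column s_1: 7 − (-1)·1 = 8.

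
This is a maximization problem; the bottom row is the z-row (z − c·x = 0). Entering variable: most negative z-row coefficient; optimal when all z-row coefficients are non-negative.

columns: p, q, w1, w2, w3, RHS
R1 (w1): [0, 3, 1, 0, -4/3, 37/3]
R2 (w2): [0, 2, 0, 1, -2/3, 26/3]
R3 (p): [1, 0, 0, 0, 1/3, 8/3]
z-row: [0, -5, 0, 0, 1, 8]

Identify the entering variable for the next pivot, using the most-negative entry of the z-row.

Negative z-row entries: q: -5.
The most negative is -5 in column q, so q enters.

q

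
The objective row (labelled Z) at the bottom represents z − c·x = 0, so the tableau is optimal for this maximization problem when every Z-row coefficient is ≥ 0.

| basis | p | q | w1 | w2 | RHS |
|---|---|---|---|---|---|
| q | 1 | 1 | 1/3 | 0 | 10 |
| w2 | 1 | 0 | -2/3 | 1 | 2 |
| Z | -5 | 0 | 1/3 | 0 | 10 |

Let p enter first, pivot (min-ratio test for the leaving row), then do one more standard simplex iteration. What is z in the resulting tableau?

Ratio test on column p — row 1: 10/1 = 10; row 2: 2/1 = 2. Minimum is 2 at row 2 (w2 leaves); pivot element 1.
Pivot on row 2; the Z-row RHS becomes 10 − (-5)·2 = 20.
Next entering variable (most negative Z-row entry -3): w1.
Ratio test on column w1 — row 1: 8/1 = 8; row 2: entry -2/3 ≤ 0. Minimum is 8 at row 1 (q leaves); pivot element 1.
After the second pivot the Z-row RHS is 20 − (-3)·8 = 44.

44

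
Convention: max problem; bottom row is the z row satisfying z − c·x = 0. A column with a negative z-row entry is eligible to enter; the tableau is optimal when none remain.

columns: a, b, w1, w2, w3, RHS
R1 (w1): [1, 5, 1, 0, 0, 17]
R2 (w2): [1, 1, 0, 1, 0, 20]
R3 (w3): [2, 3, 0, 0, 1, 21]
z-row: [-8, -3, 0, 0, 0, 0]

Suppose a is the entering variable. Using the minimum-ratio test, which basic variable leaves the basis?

Column a entries and ratios — w1: 17/1 = 17; w2: 20/1 = 20; w3: 21/2 = 21/2.
Smallest ratio is 21/2 in the row of w3, so w3 leaves.

w3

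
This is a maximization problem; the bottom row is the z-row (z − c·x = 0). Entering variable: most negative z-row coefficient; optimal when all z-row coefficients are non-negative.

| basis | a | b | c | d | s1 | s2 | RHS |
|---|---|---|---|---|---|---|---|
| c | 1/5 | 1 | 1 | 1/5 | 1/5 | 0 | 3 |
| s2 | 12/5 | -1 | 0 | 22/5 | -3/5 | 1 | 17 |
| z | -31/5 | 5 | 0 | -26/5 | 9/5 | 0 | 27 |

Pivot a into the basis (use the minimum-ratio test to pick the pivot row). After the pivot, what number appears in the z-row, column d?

Ratio test on column a — row 1: 3/(1/5) = 15; row 2: 17/(12/5) = 85/12. Minimum is 85/12 at row 2 (s2 leaves); pivot element 12/5.
Divide row 2 by 12/5; eliminate column a from the other rows.
z-row update in column d: -26/5 − (-31/5)·(11/6) = 37/6.

37/6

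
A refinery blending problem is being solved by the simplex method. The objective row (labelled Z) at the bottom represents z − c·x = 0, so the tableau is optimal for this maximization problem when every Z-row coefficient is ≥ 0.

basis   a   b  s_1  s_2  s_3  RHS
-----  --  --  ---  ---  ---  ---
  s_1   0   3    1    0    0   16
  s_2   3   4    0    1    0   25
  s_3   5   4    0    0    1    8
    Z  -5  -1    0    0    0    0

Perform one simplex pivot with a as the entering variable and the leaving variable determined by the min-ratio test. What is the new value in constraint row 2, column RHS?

101/5

Ratio test on column a — row 1: entry 0 ≤ 0; row 2: 25/3 = 25/3; row 3: 8/5 = 8/5. Minimum is 8/5 at row 3 (s_3 leaves); pivot element 5.
Divide row 3 by 5; eliminate column a from the other rows.
Row 2 update in column RHS: 25 − 3·(8/5) = 101/5.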